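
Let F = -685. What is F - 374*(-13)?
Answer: 4177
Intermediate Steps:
F - 374*(-13) = -685 - 374*(-13) = -685 + 4862 = 4177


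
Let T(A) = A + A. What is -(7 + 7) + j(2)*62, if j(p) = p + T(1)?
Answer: 234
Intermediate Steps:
T(A) = 2*A
j(p) = 2 + p (j(p) = p + 2*1 = p + 2 = 2 + p)
-(7 + 7) + j(2)*62 = -(7 + 7) + (2 + 2)*62 = -1*14 + 4*62 = -14 + 248 = 234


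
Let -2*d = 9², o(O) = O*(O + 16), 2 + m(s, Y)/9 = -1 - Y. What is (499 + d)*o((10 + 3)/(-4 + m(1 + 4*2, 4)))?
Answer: -12624339/8978 ≈ -1406.1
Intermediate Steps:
m(s, Y) = -27 - 9*Y (m(s, Y) = -18 + 9*(-1 - Y) = -18 + (-9 - 9*Y) = -27 - 9*Y)
o(O) = O*(16 + O)
d = -81/2 (d = -½*9² = -½*81 = -81/2 ≈ -40.500)
(499 + d)*o((10 + 3)/(-4 + m(1 + 4*2, 4))) = (499 - 81/2)*(((10 + 3)/(-4 + (-27 - 9*4)))*(16 + (10 + 3)/(-4 + (-27 - 9*4)))) = 917*((13/(-4 + (-27 - 36)))*(16 + 13/(-4 + (-27 - 36))))/2 = 917*((13/(-4 - 63))*(16 + 13/(-4 - 63)))/2 = 917*((13/(-67))*(16 + 13/(-67)))/2 = 917*((13*(-1/67))*(16 + 13*(-1/67)))/2 = 917*(-13*(16 - 13/67)/67)/2 = 917*(-13/67*1059/67)/2 = (917/2)*(-13767/4489) = -12624339/8978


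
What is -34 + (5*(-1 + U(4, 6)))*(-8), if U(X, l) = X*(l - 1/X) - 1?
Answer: -874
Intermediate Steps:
U(X, l) = -1 + X*(l - 1/X)
-34 + (5*(-1 + U(4, 6)))*(-8) = -34 + (5*(-1 + (-2 + 4*6)))*(-8) = -34 + (5*(-1 + (-2 + 24)))*(-8) = -34 + (5*(-1 + 22))*(-8) = -34 + (5*21)*(-8) = -34 + 105*(-8) = -34 - 840 = -874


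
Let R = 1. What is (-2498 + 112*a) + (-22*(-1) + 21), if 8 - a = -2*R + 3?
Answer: -1671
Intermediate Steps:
a = 7 (a = 8 - (-2*1 + 3) = 8 - (-2 + 3) = 8 - 1*1 = 8 - 1 = 7)
(-2498 + 112*a) + (-22*(-1) + 21) = (-2498 + 112*7) + (-22*(-1) + 21) = (-2498 + 784) + (22 + 21) = -1714 + 43 = -1671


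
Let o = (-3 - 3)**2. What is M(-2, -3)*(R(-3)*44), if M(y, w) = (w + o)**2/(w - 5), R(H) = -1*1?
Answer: 11979/2 ≈ 5989.5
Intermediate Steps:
R(H) = -1
o = 36 (o = (-6)**2 = 36)
M(y, w) = (36 + w)**2/(-5 + w) (M(y, w) = (w + 36)**2/(w - 5) = (36 + w)**2/(-5 + w))
M(-2, -3)*(R(-3)*44) = ((36 - 3)**2/(-5 - 3))*(-1*44) = (33**2/(-8))*(-44) = -1/8*1089*(-44) = -1089/8*(-44) = 11979/2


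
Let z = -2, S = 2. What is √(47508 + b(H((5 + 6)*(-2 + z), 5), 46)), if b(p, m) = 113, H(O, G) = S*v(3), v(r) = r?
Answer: √47621 ≈ 218.22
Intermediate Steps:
H(O, G) = 6 (H(O, G) = 2*3 = 6)
√(47508 + b(H((5 + 6)*(-2 + z), 5), 46)) = √(47508 + 113) = √47621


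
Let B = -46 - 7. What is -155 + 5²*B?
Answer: -1480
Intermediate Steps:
B = -53
-155 + 5²*B = -155 + 5²*(-53) = -155 + 25*(-53) = -155 - 1325 = -1480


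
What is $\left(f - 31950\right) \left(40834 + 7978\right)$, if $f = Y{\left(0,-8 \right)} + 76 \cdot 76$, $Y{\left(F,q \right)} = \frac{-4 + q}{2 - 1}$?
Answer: $-1278191032$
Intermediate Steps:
$Y{\left(F,q \right)} = -4 + q$ ($Y{\left(F,q \right)} = \frac{-4 + q}{1} = \left(-4 + q\right) 1 = -4 + q$)
$f = 5764$ ($f = \left(-4 - 8\right) + 76 \cdot 76 = -12 + 5776 = 5764$)
$\left(f - 31950\right) \left(40834 + 7978\right) = \left(5764 - 31950\right) \left(40834 + 7978\right) = \left(-26186\right) 48812 = -1278191032$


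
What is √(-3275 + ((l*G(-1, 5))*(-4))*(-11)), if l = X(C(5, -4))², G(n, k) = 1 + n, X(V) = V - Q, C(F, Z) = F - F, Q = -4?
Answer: 5*I*√131 ≈ 57.228*I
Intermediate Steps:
C(F, Z) = 0
X(V) = 4 + V (X(V) = V - 1*(-4) = V + 4 = 4 + V)
l = 16 (l = (4 + 0)² = 4² = 16)
√(-3275 + ((l*G(-1, 5))*(-4))*(-11)) = √(-3275 + ((16*(1 - 1))*(-4))*(-11)) = √(-3275 + ((16*0)*(-4))*(-11)) = √(-3275 + (0*(-4))*(-11)) = √(-3275 + 0*(-11)) = √(-3275 + 0) = √(-3275) = 5*I*√131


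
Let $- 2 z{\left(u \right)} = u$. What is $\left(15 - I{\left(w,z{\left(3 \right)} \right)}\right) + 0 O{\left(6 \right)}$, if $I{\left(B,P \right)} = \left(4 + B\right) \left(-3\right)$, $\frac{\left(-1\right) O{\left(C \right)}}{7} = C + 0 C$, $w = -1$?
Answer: $24$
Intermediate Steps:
$O{\left(C \right)} = - 7 C$ ($O{\left(C \right)} = - 7 \left(C + 0 C\right) = - 7 \left(C + 0\right) = - 7 C$)
$z{\left(u \right)} = - \frac{u}{2}$
$I{\left(B,P \right)} = -12 - 3 B$
$\left(15 - I{\left(w,z{\left(3 \right)} \right)}\right) + 0 O{\left(6 \right)} = \left(15 - \left(-12 - -3\right)\right) + 0 \left(\left(-7\right) 6\right) = \left(15 - \left(-12 + 3\right)\right) + 0 \left(-42\right) = \left(15 - -9\right) + 0 = \left(15 + 9\right) + 0 = 24 + 0 = 24$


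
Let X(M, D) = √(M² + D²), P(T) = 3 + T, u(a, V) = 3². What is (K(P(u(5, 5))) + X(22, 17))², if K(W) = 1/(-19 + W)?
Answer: 37878/49 - 2*√773/7 ≈ 765.08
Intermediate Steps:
u(a, V) = 9
X(M, D) = √(D² + M²)
(K(P(u(5, 5))) + X(22, 17))² = (1/(-19 + (3 + 9)) + √(17² + 22²))² = (1/(-19 + 12) + √(289 + 484))² = (1/(-7) + √773)² = (-⅐ + √773)²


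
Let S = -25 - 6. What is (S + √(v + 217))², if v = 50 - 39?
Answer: 1189 - 124*√57 ≈ 252.82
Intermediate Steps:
v = 11
S = -31
(S + √(v + 217))² = (-31 + √(11 + 217))² = (-31 + √228)² = (-31 + 2*√57)²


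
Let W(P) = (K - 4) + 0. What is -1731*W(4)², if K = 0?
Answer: -27696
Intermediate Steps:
W(P) = -4 (W(P) = (0 - 4) + 0 = -4 + 0 = -4)
-1731*W(4)² = -1731*(-4)² = -1731*16 = -27696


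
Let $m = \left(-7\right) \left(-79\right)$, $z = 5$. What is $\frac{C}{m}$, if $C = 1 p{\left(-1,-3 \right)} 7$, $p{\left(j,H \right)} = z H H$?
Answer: $\frac{45}{79} \approx 0.56962$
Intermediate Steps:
$p{\left(j,H \right)} = 5 H^{2}$ ($p{\left(j,H \right)} = 5 H H = 5 H^{2}$)
$m = 553$
$C = 315$ ($C = 1 \cdot 5 \left(-3\right)^{2} \cdot 7 = 1 \cdot 5 \cdot 9 \cdot 7 = 1 \cdot 45 \cdot 7 = 45 \cdot 7 = 315$)
$\frac{C}{m} = \frac{315}{553} = 315 \cdot \frac{1}{553} = \frac{45}{79}$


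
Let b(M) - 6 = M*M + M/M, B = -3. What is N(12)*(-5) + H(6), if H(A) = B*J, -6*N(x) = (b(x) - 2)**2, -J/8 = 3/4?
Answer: 111113/6 ≈ 18519.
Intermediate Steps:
J = -6 (J = -24/4 = -8*3/4 = -6)
b(M) = 7 + M**2 (b(M) = 6 + (M*M + M/M) = 6 + (M**2 + 1) = 6 + (1 + M**2) = 7 + M**2)
N(x) = -(5 + x**2)**2/6 (N(x) = -((7 + x**2) - 2)**2/6 = -(5 + x**2)**2/6)
H(A) = 18 (H(A) = -3*(-6) = 18)
N(12)*(-5) + H(6) = -(5 + 12**2)**2/6*(-5) + 18 = -(5 + 144)**2/6*(-5) + 18 = -1/6*149**2*(-5) + 18 = -1/6*22201*(-5) + 18 = -22201/6*(-5) + 18 = 111005/6 + 18 = 111113/6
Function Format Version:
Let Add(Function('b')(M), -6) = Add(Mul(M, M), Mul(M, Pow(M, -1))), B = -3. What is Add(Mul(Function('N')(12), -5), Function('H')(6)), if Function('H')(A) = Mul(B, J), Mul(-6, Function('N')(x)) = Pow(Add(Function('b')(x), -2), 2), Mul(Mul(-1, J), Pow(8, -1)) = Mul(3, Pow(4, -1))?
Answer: Rational(111113, 6) ≈ 18519.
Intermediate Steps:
J = -6 (J = Mul(-8, Mul(3, Pow(4, -1))) = Mul(-8, Mul(3, Rational(1, 4))) = Mul(-8, Rational(3, 4)) = -6)
Function('b')(M) = Add(7, Pow(M, 2)) (Function('b')(M) = Add(6, Add(Mul(M, M), Mul(M, Pow(M, -1)))) = Add(6, Add(Pow(M, 2), 1)) = Add(6, Add(1, Pow(M, 2))) = Add(7, Pow(M, 2)))
Function('N')(x) = Mul(Rational(-1, 6), Pow(Add(5, Pow(x, 2)), 2)) (Function('N')(x) = Mul(Rational(-1, 6), Pow(Add(Add(7, Pow(x, 2)), -2), 2)) = Mul(Rational(-1, 6), Pow(Add(5, Pow(x, 2)), 2)))
Function('H')(A) = 18 (Function('H')(A) = Mul(-3, -6) = 18)
Add(Mul(Function('N')(12), -5), Function('H')(6)) = Add(Mul(Mul(Rational(-1, 6), Pow(Add(5, Pow(12, 2)), 2)), -5), 18) = Add(Mul(Mul(Rational(-1, 6), Pow(Add(5, 144), 2)), -5), 18) = Add(Mul(Mul(Rational(-1, 6), Pow(149, 2)), -5), 18) = Add(Mul(Mul(Rational(-1, 6), 22201), -5), 18) = Add(Mul(Rational(-22201, 6), -5), 18) = Add(Rational(111005, 6), 18) = Rational(111113, 6)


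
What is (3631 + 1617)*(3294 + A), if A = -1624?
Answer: 8764160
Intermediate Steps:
(3631 + 1617)*(3294 + A) = (3631 + 1617)*(3294 - 1624) = 5248*1670 = 8764160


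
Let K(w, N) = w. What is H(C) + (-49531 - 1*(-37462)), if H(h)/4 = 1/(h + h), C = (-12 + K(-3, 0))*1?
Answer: -181037/15 ≈ -12069.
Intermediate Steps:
C = -15 (C = (-12 - 3)*1 = -15*1 = -15)
H(h) = 2/h (H(h) = 4/(h + h) = 4/((2*h)) = 4*(1/(2*h)) = 2/h)
H(C) + (-49531 - 1*(-37462)) = 2/(-15) + (-49531 - 1*(-37462)) = 2*(-1/15) + (-49531 + 37462) = -2/15 - 12069 = -181037/15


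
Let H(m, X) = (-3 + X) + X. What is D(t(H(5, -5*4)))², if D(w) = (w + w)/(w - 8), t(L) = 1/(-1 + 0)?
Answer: 4/81 ≈ 0.049383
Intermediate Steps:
H(m, X) = -3 + 2*X
t(L) = -1 (t(L) = 1/(-1) = -1)
D(w) = 2*w/(-8 + w) (D(w) = (2*w)/(-8 + w) = 2*w/(-8 + w))
D(t(H(5, -5*4)))² = (2*(-1)/(-8 - 1))² = (2*(-1)/(-9))² = (2*(-1)*(-⅑))² = (2/9)² = 4/81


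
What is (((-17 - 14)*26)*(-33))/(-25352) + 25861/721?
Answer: 318225457/9139396 ≈ 34.819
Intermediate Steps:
(((-17 - 14)*26)*(-33))/(-25352) + 25861/721 = (-31*26*(-33))*(-1/25352) + 25861*(1/721) = -806*(-33)*(-1/25352) + 25861/721 = 26598*(-1/25352) + 25861/721 = -13299/12676 + 25861/721 = 318225457/9139396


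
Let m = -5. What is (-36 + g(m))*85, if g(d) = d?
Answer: -3485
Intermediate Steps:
(-36 + g(m))*85 = (-36 - 5)*85 = -41*85 = -3485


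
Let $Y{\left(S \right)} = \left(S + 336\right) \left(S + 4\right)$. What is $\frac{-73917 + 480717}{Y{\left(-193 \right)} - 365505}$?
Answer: $- \frac{33900}{32711} \approx -1.0363$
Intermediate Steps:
$Y{\left(S \right)} = \left(4 + S\right) \left(336 + S\right)$ ($Y{\left(S \right)} = \left(336 + S\right) \left(4 + S\right) = \left(4 + S\right) \left(336 + S\right)$)
$\frac{-73917 + 480717}{Y{\left(-193 \right)} - 365505} = \frac{-73917 + 480717}{\left(1344 + \left(-193\right)^{2} + 340 \left(-193\right)\right) - 365505} = \frac{406800}{\left(1344 + 37249 - 65620\right) - 365505} = \frac{406800}{-27027 - 365505} = \frac{406800}{-392532} = 406800 \left(- \frac{1}{392532}\right) = - \frac{33900}{32711}$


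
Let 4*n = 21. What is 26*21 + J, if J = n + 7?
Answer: 2233/4 ≈ 558.25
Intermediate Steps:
n = 21/4 (n = (¼)*21 = 21/4 ≈ 5.2500)
J = 49/4 (J = 21/4 + 7 = 49/4 ≈ 12.250)
26*21 + J = 26*21 + 49/4 = 546 + 49/4 = 2233/4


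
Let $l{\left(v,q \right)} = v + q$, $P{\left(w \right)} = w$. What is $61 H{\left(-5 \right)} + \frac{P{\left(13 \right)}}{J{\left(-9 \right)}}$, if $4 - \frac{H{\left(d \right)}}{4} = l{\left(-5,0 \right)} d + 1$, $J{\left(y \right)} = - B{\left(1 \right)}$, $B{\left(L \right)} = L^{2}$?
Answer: $-5381$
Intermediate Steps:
$J{\left(y \right)} = -1$ ($J{\left(y \right)} = - 1^{2} = \left(-1\right) 1 = -1$)
$l{\left(v,q \right)} = q + v$
$H{\left(d \right)} = 12 + 20 d$ ($H{\left(d \right)} = 16 - 4 \left(\left(0 - 5\right) d + 1\right) = 16 - 4 \left(- 5 d + 1\right) = 16 - 4 \left(1 - 5 d\right) = 16 + \left(-4 + 20 d\right) = 12 + 20 d$)
$61 H{\left(-5 \right)} + \frac{P{\left(13 \right)}}{J{\left(-9 \right)}} = 61 \left(12 + 20 \left(-5\right)\right) + \frac{13}{-1} = 61 \left(12 - 100\right) + 13 \left(-1\right) = 61 \left(-88\right) - 13 = -5368 - 13 = -5381$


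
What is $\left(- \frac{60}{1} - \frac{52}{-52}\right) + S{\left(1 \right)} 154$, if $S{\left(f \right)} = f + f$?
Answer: $249$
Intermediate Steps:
$S{\left(f \right)} = 2 f$
$\left(- \frac{60}{1} - \frac{52}{-52}\right) + S{\left(1 \right)} 154 = \left(- \frac{60}{1} - \frac{52}{-52}\right) + 2 \cdot 1 \cdot 154 = \left(\left(-60\right) 1 - -1\right) + 2 \cdot 154 = \left(-60 + 1\right) + 308 = -59 + 308 = 249$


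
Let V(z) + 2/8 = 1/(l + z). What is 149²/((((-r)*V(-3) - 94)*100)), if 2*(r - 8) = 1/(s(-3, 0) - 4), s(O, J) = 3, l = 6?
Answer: -44402/18925 ≈ -2.3462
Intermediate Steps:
V(z) = -¼ + 1/(6 + z)
r = 15/2 (r = 8 + 1/(2*(3 - 4)) = 8 + (½)/(-1) = 8 + (½)*(-1) = 8 - ½ = 15/2 ≈ 7.5000)
149²/((((-r)*V(-3) - 94)*100)) = 149²/((((-1*15/2)*((-2 - 1*(-3))/(4*(6 - 3))) - 94)*100)) = 22201/(((-15*(-2 + 3)/(8*3) - 94)*100)) = 22201/(((-15/(8*3) - 94)*100)) = 22201/(((-15/2*1/12 - 94)*100)) = 22201/(((-5/8 - 94)*100)) = 22201/((-757/8*100)) = 22201/(-18925/2) = 22201*(-2/18925) = -44402/18925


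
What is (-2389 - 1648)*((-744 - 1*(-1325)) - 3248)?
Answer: 10766679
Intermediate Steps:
(-2389 - 1648)*((-744 - 1*(-1325)) - 3248) = -4037*((-744 + 1325) - 3248) = -4037*(581 - 3248) = -4037*(-2667) = 10766679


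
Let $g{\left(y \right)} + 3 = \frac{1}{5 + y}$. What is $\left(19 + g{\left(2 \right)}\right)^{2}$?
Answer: $\frac{12769}{49} \approx 260.59$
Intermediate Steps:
$g{\left(y \right)} = -3 + \frac{1}{5 + y}$
$\left(19 + g{\left(2 \right)}\right)^{2} = \left(19 + \frac{-14 - 6}{5 + 2}\right)^{2} = \left(19 + \frac{-14 - 6}{7}\right)^{2} = \left(19 + \frac{1}{7} \left(-20\right)\right)^{2} = \left(19 - \frac{20}{7}\right)^{2} = \left(\frac{113}{7}\right)^{2} = \frac{12769}{49}$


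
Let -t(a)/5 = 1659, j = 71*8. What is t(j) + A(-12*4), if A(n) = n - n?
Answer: -8295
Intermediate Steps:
j = 568
t(a) = -8295 (t(a) = -5*1659 = -8295)
A(n) = 0
t(j) + A(-12*4) = -8295 + 0 = -8295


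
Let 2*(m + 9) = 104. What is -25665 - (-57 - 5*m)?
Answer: -25393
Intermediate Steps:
m = 43 (m = -9 + (½)*104 = -9 + 52 = 43)
-25665 - (-57 - 5*m) = -25665 - (-57 - 5*43) = -25665 - (-57 - 215) = -25665 - 1*(-272) = -25665 + 272 = -25393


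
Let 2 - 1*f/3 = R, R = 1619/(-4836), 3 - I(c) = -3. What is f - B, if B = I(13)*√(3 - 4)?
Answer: 11291/1612 - 6*I ≈ 7.0043 - 6.0*I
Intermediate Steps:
I(c) = 6 (I(c) = 3 - 1*(-3) = 3 + 3 = 6)
R = -1619/4836 (R = 1619*(-1/4836) = -1619/4836 ≈ -0.33478)
f = 11291/1612 (f = 6 - 3*(-1619/4836) = 6 + 1619/1612 = 11291/1612 ≈ 7.0043)
B = 6*I (B = 6*√(3 - 4) = 6*√(-1) = 6*I ≈ 6.0*I)
f - B = 11291/1612 - 6*I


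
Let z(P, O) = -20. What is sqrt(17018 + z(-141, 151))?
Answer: sqrt(16998) ≈ 130.38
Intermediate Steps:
sqrt(17018 + z(-141, 151)) = sqrt(17018 - 20) = sqrt(16998)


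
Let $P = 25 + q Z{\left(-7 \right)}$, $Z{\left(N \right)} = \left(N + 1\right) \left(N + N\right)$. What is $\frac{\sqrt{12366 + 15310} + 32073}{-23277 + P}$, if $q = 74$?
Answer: $- \frac{32073}{17036} - \frac{\sqrt{6919}}{8518} \approx -1.8924$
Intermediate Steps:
$Z{\left(N \right)} = 2 N \left(1 + N\right)$ ($Z{\left(N \right)} = \left(1 + N\right) 2 N = 2 N \left(1 + N\right)$)
$P = 6241$ ($P = 25 + 74 \cdot 2 \left(-7\right) \left(1 - 7\right) = 25 + 74 \cdot 2 \left(-7\right) \left(-6\right) = 25 + 74 \cdot 84 = 25 + 6216 = 6241$)
$\frac{\sqrt{12366 + 15310} + 32073}{-23277 + P} = \frac{\sqrt{12366 + 15310} + 32073}{-23277 + 6241} = \frac{\sqrt{27676} + 32073}{-17036} = \left(2 \sqrt{6919} + 32073\right) \left(- \frac{1}{17036}\right) = \left(32073 + 2 \sqrt{6919}\right) \left(- \frac{1}{17036}\right) = - \frac{32073}{17036} - \frac{\sqrt{6919}}{8518}$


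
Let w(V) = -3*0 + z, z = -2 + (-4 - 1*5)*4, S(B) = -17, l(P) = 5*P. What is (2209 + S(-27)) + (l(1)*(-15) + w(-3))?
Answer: 2079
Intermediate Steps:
z = -38 (z = -2 + (-4 - 5)*4 = -2 - 9*4 = -2 - 36 = -38)
w(V) = -38 (w(V) = -3*0 - 38 = 0 - 38 = -38)
(2209 + S(-27)) + (l(1)*(-15) + w(-3)) = (2209 - 17) + ((5*1)*(-15) - 38) = 2192 + (5*(-15) - 38) = 2192 + (-75 - 38) = 2192 - 113 = 2079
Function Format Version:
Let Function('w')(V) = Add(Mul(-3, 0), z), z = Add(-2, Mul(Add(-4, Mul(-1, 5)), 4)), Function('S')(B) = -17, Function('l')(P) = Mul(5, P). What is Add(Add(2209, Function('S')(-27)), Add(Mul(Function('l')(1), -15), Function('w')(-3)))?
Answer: 2079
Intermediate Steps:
z = -38 (z = Add(-2, Mul(Add(-4, -5), 4)) = Add(-2, Mul(-9, 4)) = Add(-2, -36) = -38)
Function('w')(V) = -38 (Function('w')(V) = Add(Mul(-3, 0), -38) = Add(0, -38) = -38)
Add(Add(2209, Function('S')(-27)), Add(Mul(Function('l')(1), -15), Function('w')(-3))) = Add(Add(2209, -17), Add(Mul(Mul(5, 1), -15), -38)) = Add(2192, Add(Mul(5, -15), -38)) = Add(2192, Add(-75, -38)) = Add(2192, -113) = 2079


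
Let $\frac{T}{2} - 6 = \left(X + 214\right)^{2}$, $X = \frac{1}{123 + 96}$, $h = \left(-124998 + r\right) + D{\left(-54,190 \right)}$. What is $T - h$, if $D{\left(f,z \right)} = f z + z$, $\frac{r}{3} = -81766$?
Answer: $\frac{22636340636}{47961} \approx 4.7197 \cdot 10^{5}$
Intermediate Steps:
$r = -245298$ ($r = 3 \left(-81766\right) = -245298$)
$D{\left(f,z \right)} = z + f z$
$h = -380366$ ($h = \left(-124998 - 245298\right) + 190 \left(1 - 54\right) = -370296 + 190 \left(-53\right) = -370296 - 10070 = -380366$)
$X = \frac{1}{219} \approx 0.0045662$
$T = \frac{4393606910}{47961}$ ($T = 12 + 2 \left(\frac{1}{219} + 214\right)^{2} = 12 + 2 \left(\frac{46867}{219}\right)^{2} = 12 + 2 \cdot \frac{2196515689}{47961} = 12 + \frac{4393031378}{47961} = \frac{4393606910}{47961} \approx 91608.0$)
$T - h = \frac{4393606910}{47961} - -380366 = \frac{4393606910}{47961} + 380366 = \frac{22636340636}{47961}$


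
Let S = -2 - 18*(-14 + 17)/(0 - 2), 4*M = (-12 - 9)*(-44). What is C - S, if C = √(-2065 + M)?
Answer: -25 + I*√1834 ≈ -25.0 + 42.825*I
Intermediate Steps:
M = 231 (M = ((-12 - 9)*(-44))/4 = (-21*(-44))/4 = (¼)*924 = 231)
S = 25 (S = -2 - 54/(-2) = -2 - 54*(-1)/2 = -2 - 18*(-3/2) = -2 + 27 = 25)
C = I*√1834 (C = √(-2065 + 231) = √(-1834) = I*√1834 ≈ 42.825*I)
C - S = I*√1834 - 1*25 = I*√1834 - 25 = -25 + I*√1834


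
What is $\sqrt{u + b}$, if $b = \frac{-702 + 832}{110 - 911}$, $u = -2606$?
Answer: $\frac{4 i \sqrt{11611919}}{267} \approx 51.051 i$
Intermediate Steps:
$b = - \frac{130}{801}$ ($b = \frac{130}{-801} = 130 \left(- \frac{1}{801}\right) = - \frac{130}{801} \approx -0.1623$)
$\sqrt{u + b} = \sqrt{-2606 - \frac{130}{801}} = \sqrt{- \frac{2087536}{801}} = \frac{4 i \sqrt{11611919}}{267}$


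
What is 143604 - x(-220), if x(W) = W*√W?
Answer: 143604 + 440*I*√55 ≈ 1.436e+5 + 3263.1*I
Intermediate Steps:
x(W) = W^(3/2)
143604 - x(-220) = 143604 - (-220)^(3/2) = 143604 - (-440)*I*√55 = 143604 + 440*I*√55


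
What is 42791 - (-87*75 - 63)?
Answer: 49379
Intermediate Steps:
42791 - (-87*75 - 63) = 42791 - (-6525 - 63) = 42791 - 1*(-6588) = 42791 + 6588 = 49379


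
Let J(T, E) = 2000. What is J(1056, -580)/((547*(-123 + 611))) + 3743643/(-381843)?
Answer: -41606225077/4246985127 ≈ -9.7966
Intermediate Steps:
J(1056, -580)/((547*(-123 + 611))) + 3743643/(-381843) = 2000/((547*(-123 + 611))) + 3743643/(-381843) = 2000/((547*488)) + 3743643*(-1/381843) = 2000/266936 - 1247881/127281 = 2000*(1/266936) - 1247881/127281 = 250/33367 - 1247881/127281 = -41606225077/4246985127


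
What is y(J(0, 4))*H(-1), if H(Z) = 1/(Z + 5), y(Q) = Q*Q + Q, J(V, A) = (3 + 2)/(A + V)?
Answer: 45/64 ≈ 0.70313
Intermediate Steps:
J(V, A) = 5/(A + V)
y(Q) = Q + Q² (y(Q) = Q² + Q = Q + Q²)
H(Z) = 1/(5 + Z)
y(J(0, 4))*H(-1) = ((5/(4 + 0))*(1 + 5/(4 + 0)))/(5 - 1) = ((5/4)*(1 + 5/4))/4 = ((5*(¼))*(1 + 5*(¼)))*(¼) = (5*(1 + 5/4)/4)*(¼) = ((5/4)*(9/4))*(¼) = (45/16)*(¼) = 45/64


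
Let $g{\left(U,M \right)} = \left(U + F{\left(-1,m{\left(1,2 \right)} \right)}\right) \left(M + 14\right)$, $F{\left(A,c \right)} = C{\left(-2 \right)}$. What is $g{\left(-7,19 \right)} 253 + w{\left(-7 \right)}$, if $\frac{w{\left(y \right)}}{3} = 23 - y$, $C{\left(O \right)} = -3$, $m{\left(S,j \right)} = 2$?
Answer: $-83400$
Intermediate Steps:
$F{\left(A,c \right)} = -3$
$w{\left(y \right)} = 69 - 3 y$ ($w{\left(y \right)} = 3 \left(23 - y\right) = 69 - 3 y$)
$g{\left(U,M \right)} = \left(-3 + U\right) \left(14 + M\right)$ ($g{\left(U,M \right)} = \left(U - 3\right) \left(M + 14\right) = \left(-3 + U\right) \left(14 + M\right)$)
$g{\left(-7,19 \right)} 253 + w{\left(-7 \right)} = \left(-42 - 57 + 14 \left(-7\right) + 19 \left(-7\right)\right) 253 + \left(69 - -21\right) = \left(-42 - 57 - 98 - 133\right) 253 + \left(69 + 21\right) = \left(-330\right) 253 + 90 = -83490 + 90 = -83400$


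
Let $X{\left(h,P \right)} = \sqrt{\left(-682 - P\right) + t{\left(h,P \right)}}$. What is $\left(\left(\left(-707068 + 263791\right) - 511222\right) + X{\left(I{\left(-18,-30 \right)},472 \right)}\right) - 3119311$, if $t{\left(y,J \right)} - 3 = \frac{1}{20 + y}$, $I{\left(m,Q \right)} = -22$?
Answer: $-4073810 + \frac{7 i \sqrt{94}}{2} \approx -4.0738 \cdot 10^{6} + 33.934 i$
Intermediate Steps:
$t{\left(y,J \right)} = 3 + \frac{1}{20 + y}$
$X{\left(h,P \right)} = \sqrt{-682 - P + \frac{61 + 3 h}{20 + h}}$ ($X{\left(h,P \right)} = \sqrt{\left(-682 - P\right) + \frac{61 + 3 h}{20 + h}} = \sqrt{-682 - P + \frac{61 + 3 h}{20 + h}}$)
$\left(\left(\left(-707068 + 263791\right) - 511222\right) + X{\left(I{\left(-18,-30 \right)},472 \right)}\right) - 3119311 = \left(\left(\left(-707068 + 263791\right) - 511222\right) + \sqrt{\frac{61 + 3 \left(-22\right) - \left(20 - 22\right) \left(682 + 472\right)}{20 - 22}}\right) - 3119311 = \left(\left(-443277 - 511222\right) + \sqrt{\frac{61 - 66 - \left(-2\right) 1154}{-2}}\right) - 3119311 = \left(-954499 + \sqrt{- \frac{61 - 66 + 2308}{2}}\right) - 3119311 = \left(-954499 + \sqrt{\left(- \frac{1}{2}\right) 2303}\right) - 3119311 = \left(-954499 + \sqrt{- \frac{2303}{2}}\right) - 3119311 = \left(-954499 + \frac{7 i \sqrt{94}}{2}\right) - 3119311 = -4073810 + \frac{7 i \sqrt{94}}{2}$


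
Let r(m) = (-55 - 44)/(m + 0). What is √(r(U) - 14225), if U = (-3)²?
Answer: 2*I*√3559 ≈ 119.31*I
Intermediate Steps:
U = 9
r(m) = -99/m
√(r(U) - 14225) = √(-99/9 - 14225) = √(-99*⅑ - 14225) = √(-11 - 14225) = √(-14236) = 2*I*√3559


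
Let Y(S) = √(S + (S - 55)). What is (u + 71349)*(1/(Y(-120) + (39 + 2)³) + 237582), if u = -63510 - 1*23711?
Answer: 15872*(-237582*√295 + 16374389023*I)/(√295 - 68921*I) ≈ -3.7709e+9 + 0.00024414*I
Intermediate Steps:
Y(S) = √(-55 + 2*S) (Y(S) = √(S + (-55 + S)) = √(-55 + 2*S))
u = -87221 (u = -63510 - 23711 = -87221)
(u + 71349)*(1/(Y(-120) + (39 + 2)³) + 237582) = (-87221 + 71349)*(1/(√(-55 + 2*(-120)) + (39 + 2)³) + 237582) = -15872*(1/(√(-55 - 240) + 41³) + 237582) = -15872*(1/(√(-295) + 68921) + 237582) = -15872*(1/(I*√295 + 68921) + 237582) = -15872*(1/(68921 + I*√295) + 237582) = -15872*(237582 + 1/(68921 + I*√295)) = -3770901504 - 15872/(68921 + I*√295)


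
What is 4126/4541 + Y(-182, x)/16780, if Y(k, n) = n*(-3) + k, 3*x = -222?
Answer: 3470796/3809899 ≈ 0.91099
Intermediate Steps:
x = -74 (x = (⅓)*(-222) = -74)
Y(k, n) = k - 3*n (Y(k, n) = -3*n + k = k - 3*n)
4126/4541 + Y(-182, x)/16780 = 4126/4541 + (-182 - 3*(-74))/16780 = 4126*(1/4541) + (-182 + 222)*(1/16780) = 4126/4541 + 40*(1/16780) = 4126/4541 + 2/839 = 3470796/3809899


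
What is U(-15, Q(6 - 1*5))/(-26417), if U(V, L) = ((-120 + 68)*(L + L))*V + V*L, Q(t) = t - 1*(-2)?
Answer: -4635/26417 ≈ -0.17546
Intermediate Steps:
Q(t) = 2 + t (Q(t) = t + 2 = 2 + t)
U(V, L) = -103*L*V (U(V, L) = (-104*L)*V + L*V = -104*L*V + L*V = -103*L*V)
U(-15, Q(6 - 1*5))/(-26417) = -103*(2 + (6 - 1*5))*(-15)/(-26417) = -103*(2 + (6 - 5))*(-15)*(-1/26417) = -103*(2 + 1)*(-15)*(-1/26417) = -103*3*(-15)*(-1/26417) = 4635*(-1/26417) = -4635/26417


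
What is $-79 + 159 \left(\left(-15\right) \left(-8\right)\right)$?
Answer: $19001$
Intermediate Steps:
$-79 + 159 \left(\left(-15\right) \left(-8\right)\right) = -79 + 159 \cdot 120 = -79 + 19080 = 19001$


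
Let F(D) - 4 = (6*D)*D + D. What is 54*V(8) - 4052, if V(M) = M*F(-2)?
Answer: 7180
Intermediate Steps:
F(D) = 4 + D + 6*D² (F(D) = 4 + ((6*D)*D + D) = 4 + (6*D² + D) = 4 + (D + 6*D²) = 4 + D + 6*D²)
V(M) = 26*M (V(M) = M*(4 - 2 + 6*(-2)²) = M*(4 - 2 + 6*4) = M*(4 - 2 + 24) = M*26 = 26*M)
54*V(8) - 4052 = 54*(26*8) - 4052 = 54*208 - 4052 = 11232 - 4052 = 7180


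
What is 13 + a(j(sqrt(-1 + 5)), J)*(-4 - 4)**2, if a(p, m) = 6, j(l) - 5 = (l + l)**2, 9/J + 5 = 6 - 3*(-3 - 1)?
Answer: 397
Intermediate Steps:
J = 9/13 (J = 9/(-5 + (6 - 3*(-3 - 1))) = 9/(-5 + (6 - 3*(-4))) = 9/(-5 + (6 + 12)) = 9/(-5 + 18) = 9/13 ≈ 0.69231)
j(l) = 5 + 4*l**2 (j(l) = 5 + (l + l)**2 = 5 + (2*l)**2 = 5 + 4*l**2)
13 + a(j(sqrt(-1 + 5)), J)*(-4 - 4)**2 = 13 + 6*(-4 - 4)**2 = 13 + 6*(-8)**2 = 13 + 6*64 = 13 + 384 = 397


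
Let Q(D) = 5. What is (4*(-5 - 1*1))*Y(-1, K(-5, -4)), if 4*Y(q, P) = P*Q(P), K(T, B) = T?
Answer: 150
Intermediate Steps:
Y(q, P) = 5*P/4 (Y(q, P) = (P*5)/4 = (5*P)/4 = 5*P/4)
(4*(-5 - 1*1))*Y(-1, K(-5, -4)) = (4*(-5 - 1*1))*((5/4)*(-5)) = (4*(-5 - 1))*(-25/4) = (4*(-6))*(-25/4) = -24*(-25/4) = 150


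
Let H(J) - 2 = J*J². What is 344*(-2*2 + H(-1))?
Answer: -1032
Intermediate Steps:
H(J) = 2 + J³ (H(J) = 2 + J*J² = 2 + J³)
344*(-2*2 + H(-1)) = 344*(-2*2 + (2 + (-1)³)) = 344*(-4 + (2 - 1)) = 344*(-4 + 1) = 344*(-3) = -1032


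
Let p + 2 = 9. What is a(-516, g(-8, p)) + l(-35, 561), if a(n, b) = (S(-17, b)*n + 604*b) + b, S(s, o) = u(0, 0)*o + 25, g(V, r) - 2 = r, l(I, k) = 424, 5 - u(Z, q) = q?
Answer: -30251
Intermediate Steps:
p = 7 (p = -2 + 9 = 7)
u(Z, q) = 5 - q
g(V, r) = 2 + r
S(s, o) = 25 + 5*o (S(s, o) = (5 - 1*0)*o + 25 = (5 + 0)*o + 25 = 5*o + 25 = 25 + 5*o)
a(n, b) = 605*b + n*(25 + 5*b) (a(n, b) = ((25 + 5*b)*n + 604*b) + b = (n*(25 + 5*b) + 604*b) + b = (604*b + n*(25 + 5*b)) + b = 605*b + n*(25 + 5*b))
a(-516, g(-8, p)) + l(-35, 561) = (605*(2 + 7) + 5*(-516)*(5 + (2 + 7))) + 424 = (605*9 + 5*(-516)*(5 + 9)) + 424 = (5445 + 5*(-516)*14) + 424 = (5445 - 36120) + 424 = -30675 + 424 = -30251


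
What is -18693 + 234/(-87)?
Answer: -542175/29 ≈ -18696.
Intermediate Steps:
-18693 + 234/(-87) = -18693 + 234*(-1/87) = -18693 - 78/29 = -542175/29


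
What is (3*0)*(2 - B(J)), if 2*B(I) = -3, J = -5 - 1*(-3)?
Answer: 0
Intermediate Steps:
J = -2 (J = -5 + 3 = -2)
B(I) = -3/2 (B(I) = (½)*(-3) = -3/2)
(3*0)*(2 - B(J)) = (3*0)*(2 - 1*(-3/2)) = 0*(2 + 3/2) = 0*(7/2) = 0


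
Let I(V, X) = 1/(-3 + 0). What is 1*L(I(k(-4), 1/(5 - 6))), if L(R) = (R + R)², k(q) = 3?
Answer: 4/9 ≈ 0.44444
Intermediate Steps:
I(V, X) = -⅓ (I(V, X) = 1/(-3) = -⅓)
L(R) = 4*R² (L(R) = (2*R)² = 4*R²)
1*L(I(k(-4), 1/(5 - 6))) = 1*(4*(-⅓)²) = 1*(4*(⅑)) = 1*(4/9) = 4/9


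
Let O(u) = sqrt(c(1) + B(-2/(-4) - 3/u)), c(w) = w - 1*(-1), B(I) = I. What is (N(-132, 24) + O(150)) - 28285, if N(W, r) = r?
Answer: -28261 + sqrt(62)/5 ≈ -28259.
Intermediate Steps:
c(w) = 1 + w (c(w) = w + 1 = 1 + w)
O(u) = sqrt(5/2 - 3/u) (O(u) = sqrt((1 + 1) + (-2/(-4) - 3/u)) = sqrt(2 + (-2*(-1/4) - 3/u)) = sqrt(2 + (1/2 - 3/u)) = sqrt(5/2 - 3/u))
(N(-132, 24) + O(150)) - 28285 = (24 + sqrt(10 - 12/150)/2) - 28285 = (24 + sqrt(10 - 12*1/150)/2) - 28285 = (24 + sqrt(10 - 2/25)/2) - 28285 = (24 + sqrt(248/25)/2) - 28285 = (24 + (2*sqrt(62)/5)/2) - 28285 = (24 + sqrt(62)/5) - 28285 = -28261 + sqrt(62)/5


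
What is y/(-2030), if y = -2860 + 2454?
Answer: ⅕ ≈ 0.20000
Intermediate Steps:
y = -406
y/(-2030) = -406/(-2030) = -406*(-1/2030) = ⅕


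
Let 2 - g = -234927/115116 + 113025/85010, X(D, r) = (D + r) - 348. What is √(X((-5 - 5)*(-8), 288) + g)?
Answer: √604156806890102059/163100186 ≈ 4.7656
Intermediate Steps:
X(D, r) = -348 + D + r
g = 884406023/326200372 (g = 2 - (-234927/115116 + 113025/85010) = 2 - (-234927*1/115116 + 113025*(1/85010)) = 2 - (-78309/38372 + 22605/17002) = 2 - 1*(-232005279/326200372) = 2 + 232005279/326200372 = 884406023/326200372 ≈ 2.7112)
√(X((-5 - 5)*(-8), 288) + g) = √((-348 + (-5 - 5)*(-8) + 288) + 884406023/326200372) = √((-348 - 10*(-8) + 288) + 884406023/326200372) = √((-348 + 80 + 288) + 884406023/326200372) = √(20 + 884406023/326200372) = √(7408413463/326200372) = √604156806890102059/163100186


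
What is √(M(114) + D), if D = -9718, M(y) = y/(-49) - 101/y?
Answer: I*√6190507002/798 ≈ 98.596*I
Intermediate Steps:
M(y) = -101/y - y/49 (M(y) = y*(-1/49) - 101/y = -y/49 - 101/y = -101/y - y/49)
√(M(114) + D) = √((-101/114 - 1/49*114) - 9718) = √((-101*1/114 - 114/49) - 9718) = √((-101/114 - 114/49) - 9718) = √(-17945/5586 - 9718) = √(-54302693/5586) = I*√6190507002/798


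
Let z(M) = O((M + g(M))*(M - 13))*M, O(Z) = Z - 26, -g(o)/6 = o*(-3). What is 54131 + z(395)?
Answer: 1132473311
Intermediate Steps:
g(o) = 18*o (g(o) = -6*o*(-3) = -(-18)*o = 18*o)
O(Z) = -26 + Z
z(M) = M*(-26 + 19*M*(-13 + M)) (z(M) = (-26 + (M + 18*M)*(M - 13))*M = (-26 + (19*M)*(-13 + M))*M = (-26 + 19*M*(-13 + M))*M = M*(-26 + 19*M*(-13 + M)))
54131 + z(395) = 54131 + 395*(-26 - 247*395 + 19*395**2) = 54131 + 395*(-26 - 97565 + 19*156025) = 54131 + 395*(-26 - 97565 + 2964475) = 54131 + 395*2866884 = 54131 + 1132419180 = 1132473311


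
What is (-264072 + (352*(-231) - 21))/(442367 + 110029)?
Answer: -115135/184132 ≈ -0.62529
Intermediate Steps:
(-264072 + (352*(-231) - 21))/(442367 + 110029) = (-264072 + (-81312 - 21))/552396 = (-264072 - 81333)*(1/552396) = -345405*1/552396 = -115135/184132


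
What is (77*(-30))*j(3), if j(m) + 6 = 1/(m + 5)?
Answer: 54285/4 ≈ 13571.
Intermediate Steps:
j(m) = -6 + 1/(5 + m) (j(m) = -6 + 1/(m + 5) = -6 + 1/(5 + m))
(77*(-30))*j(3) = (77*(-30))*((-29 - 6*3)/(5 + 3)) = -2310*(-29 - 18)/8 = -1155*(-47)/4 = -2310*(-47/8) = 54285/4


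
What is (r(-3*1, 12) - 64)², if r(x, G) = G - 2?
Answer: 2916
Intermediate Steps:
r(x, G) = -2 + G
(r(-3*1, 12) - 64)² = ((-2 + 12) - 64)² = (10 - 64)² = (-54)² = 2916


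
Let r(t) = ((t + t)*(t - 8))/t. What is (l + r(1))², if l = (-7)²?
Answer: 1225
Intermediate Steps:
l = 49
r(t) = -16 + 2*t (r(t) = ((2*t)*(-8 + t))/t = (2*t*(-8 + t))/t = -16 + 2*t)
(l + r(1))² = (49 + (-16 + 2*1))² = (49 + (-16 + 2))² = (49 - 14)² = 35² = 1225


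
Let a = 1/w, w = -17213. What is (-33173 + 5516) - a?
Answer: -476059940/17213 ≈ -27657.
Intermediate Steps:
a = -1/17213 (a = 1/(-17213) = -1/17213 ≈ -5.8096e-5)
(-33173 + 5516) - a = (-33173 + 5516) - 1*(-1/17213) = -27657 + 1/17213 = -476059940/17213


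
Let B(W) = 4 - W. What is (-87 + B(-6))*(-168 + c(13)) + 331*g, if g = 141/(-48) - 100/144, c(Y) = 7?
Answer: 1612055/144 ≈ 11195.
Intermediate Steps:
g = -523/144 (g = 141*(-1/48) - 100*1/144 = -47/16 - 25/36 = -523/144 ≈ -3.6319)
(-87 + B(-6))*(-168 + c(13)) + 331*g = (-87 + (4 - 1*(-6)))*(-168 + 7) + 331*(-523/144) = (-87 + (4 + 6))*(-161) - 173113/144 = (-87 + 10)*(-161) - 173113/144 = -77*(-161) - 173113/144 = 12397 - 173113/144 = 1612055/144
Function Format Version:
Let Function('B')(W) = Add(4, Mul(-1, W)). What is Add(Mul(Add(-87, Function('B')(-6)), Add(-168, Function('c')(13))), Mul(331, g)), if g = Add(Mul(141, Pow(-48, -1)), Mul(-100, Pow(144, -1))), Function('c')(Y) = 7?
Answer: Rational(1612055, 144) ≈ 11195.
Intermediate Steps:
g = Rational(-523, 144) (g = Add(Mul(141, Rational(-1, 48)), Mul(-100, Rational(1, 144))) = Add(Rational(-47, 16), Rational(-25, 36)) = Rational(-523, 144) ≈ -3.6319)
Add(Mul(Add(-87, Function('B')(-6)), Add(-168, Function('c')(13))), Mul(331, g)) = Add(Mul(Add(-87, Add(4, Mul(-1, -6))), Add(-168, 7)), Mul(331, Rational(-523, 144))) = Add(Mul(Add(-87, Add(4, 6)), -161), Rational(-173113, 144)) = Add(Mul(Add(-87, 10), -161), Rational(-173113, 144)) = Add(Mul(-77, -161), Rational(-173113, 144)) = Add(12397, Rational(-173113, 144)) = Rational(1612055, 144)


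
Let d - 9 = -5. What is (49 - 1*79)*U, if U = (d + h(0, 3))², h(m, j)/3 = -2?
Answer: -120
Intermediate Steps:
h(m, j) = -6 (h(m, j) = 3*(-2) = -6)
d = 4 (d = 9 - 5 = 4)
U = 4 (U = (4 - 6)² = (-2)² = 4)
(49 - 1*79)*U = (49 - 1*79)*4 = (49 - 79)*4 = -30*4 = -120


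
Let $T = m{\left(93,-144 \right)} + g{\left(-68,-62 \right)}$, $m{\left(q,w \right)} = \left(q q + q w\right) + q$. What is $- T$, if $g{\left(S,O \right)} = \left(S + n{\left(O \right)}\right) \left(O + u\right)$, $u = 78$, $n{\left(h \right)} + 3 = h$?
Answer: $6778$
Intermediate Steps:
$n{\left(h \right)} = -3 + h$
$m{\left(q,w \right)} = q + q^{2} + q w$ ($m{\left(q,w \right)} = \left(q^{2} + q w\right) + q = q + q^{2} + q w$)
$g{\left(S,O \right)} = \left(78 + O\right) \left(-3 + O + S\right)$ ($g{\left(S,O \right)} = \left(S + \left(-3 + O\right)\right) \left(O + 78\right) = \left(-3 + O + S\right) \left(78 + O\right) = \left(78 + O\right) \left(-3 + O + S\right)$)
$T = -6778$ ($T = 93 \left(1 + 93 - 144\right) + \left(-234 + \left(-62\right)^{2} + 75 \left(-62\right) + 78 \left(-68\right) - -4216\right) = 93 \left(-50\right) - 2128 = -4650 - 2128 = -6778$)
$- T = \left(-1\right) \left(-6778\right) = 6778$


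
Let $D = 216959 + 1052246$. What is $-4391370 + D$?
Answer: $-3122165$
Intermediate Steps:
$D = 1269205$
$-4391370 + D = -4391370 + 1269205 = -3122165$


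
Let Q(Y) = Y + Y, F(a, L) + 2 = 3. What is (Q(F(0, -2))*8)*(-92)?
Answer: -1472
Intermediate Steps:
F(a, L) = 1 (F(a, L) = -2 + 3 = 1)
Q(Y) = 2*Y
(Q(F(0, -2))*8)*(-92) = ((2*1)*8)*(-92) = (2*8)*(-92) = 16*(-92) = -1472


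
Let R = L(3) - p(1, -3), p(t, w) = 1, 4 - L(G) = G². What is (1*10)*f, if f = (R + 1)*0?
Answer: 0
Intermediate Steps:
L(G) = 4 - G²
R = -6 (R = (4 - 1*3²) - 1*1 = (4 - 1*9) - 1 = (4 - 9) - 1 = -5 - 1 = -6)
f = 0 (f = (-6 + 1)*0 = -5*0 = 0)
(1*10)*f = (1*10)*0 = 10*0 = 0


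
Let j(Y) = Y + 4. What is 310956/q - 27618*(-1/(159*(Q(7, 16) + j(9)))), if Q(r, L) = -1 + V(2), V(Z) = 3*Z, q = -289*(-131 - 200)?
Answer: 588644389/45629343 ≈ 12.901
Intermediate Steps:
q = 95659 (q = -289*(-331) = 95659)
Q(r, L) = 5 (Q(r, L) = -1 + 3*2 = -1 + 6 = 5)
j(Y) = 4 + Y
310956/q - 27618*(-1/(159*(Q(7, 16) + j(9)))) = 310956/95659 - 27618*(-1/(159*(5 + (4 + 9)))) = 310956*(1/95659) - 27618*(-1/(159*(5 + 13))) = 310956/95659 - 27618/(18*(-159)) = 310956/95659 - 27618/(-2862) = 310956/95659 - 27618*(-1/2862) = 310956/95659 + 4603/477 = 588644389/45629343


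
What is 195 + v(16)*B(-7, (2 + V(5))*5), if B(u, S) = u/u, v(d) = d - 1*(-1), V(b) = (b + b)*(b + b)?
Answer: 212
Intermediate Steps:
V(b) = 4*b² (V(b) = (2*b)*(2*b) = 4*b²)
v(d) = 1 + d (v(d) = d + 1 = 1 + d)
B(u, S) = 1
195 + v(16)*B(-7, (2 + V(5))*5) = 195 + (1 + 16)*1 = 195 + 17*1 = 195 + 17 = 212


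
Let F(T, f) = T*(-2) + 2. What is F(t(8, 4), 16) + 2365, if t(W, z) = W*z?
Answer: 2303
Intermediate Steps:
F(T, f) = 2 - 2*T (F(T, f) = -2*T + 2 = 2 - 2*T)
F(t(8, 4), 16) + 2365 = (2 - 16*4) + 2365 = (2 - 2*32) + 2365 = (2 - 64) + 2365 = -62 + 2365 = 2303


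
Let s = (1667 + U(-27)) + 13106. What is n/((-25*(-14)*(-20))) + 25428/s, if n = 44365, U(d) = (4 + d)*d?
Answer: -50495881/10775800 ≈ -4.6860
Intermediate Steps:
U(d) = d*(4 + d)
s = 15394 (s = (1667 - 27*(4 - 27)) + 13106 = (1667 - 27*(-23)) + 13106 = (1667 + 621) + 13106 = 2288 + 13106 = 15394)
n/((-25*(-14)*(-20))) + 25428/s = 44365/((-25*(-14)*(-20))) + 25428/15394 = 44365/((350*(-20))) + 25428*(1/15394) = 44365/(-7000) + 12714/7697 = 44365*(-1/7000) + 12714/7697 = -8873/1400 + 12714/7697 = -50495881/10775800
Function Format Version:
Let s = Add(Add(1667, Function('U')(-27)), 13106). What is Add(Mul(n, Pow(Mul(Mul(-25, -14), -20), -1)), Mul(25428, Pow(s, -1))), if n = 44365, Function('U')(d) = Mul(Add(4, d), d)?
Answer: Rational(-50495881, 10775800) ≈ -4.6860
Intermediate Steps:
Function('U')(d) = Mul(d, Add(4, d))
s = 15394 (s = Add(Add(1667, Mul(-27, Add(4, -27))), 13106) = Add(Add(1667, Mul(-27, -23)), 13106) = Add(Add(1667, 621), 13106) = Add(2288, 13106) = 15394)
Add(Mul(n, Pow(Mul(Mul(-25, -14), -20), -1)), Mul(25428, Pow(s, -1))) = Add(Mul(44365, Pow(Mul(Mul(-25, -14), -20), -1)), Mul(25428, Pow(15394, -1))) = Add(Mul(44365, Pow(Mul(350, -20), -1)), Mul(25428, Rational(1, 15394))) = Add(Mul(44365, Pow(-7000, -1)), Rational(12714, 7697)) = Add(Mul(44365, Rational(-1, 7000)), Rational(12714, 7697)) = Add(Rational(-8873, 1400), Rational(12714, 7697)) = Rational(-50495881, 10775800)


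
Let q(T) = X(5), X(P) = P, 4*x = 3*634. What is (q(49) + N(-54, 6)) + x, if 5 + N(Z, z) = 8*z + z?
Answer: 1059/2 ≈ 529.50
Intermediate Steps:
x = 951/2 (x = (3*634)/4 = (1/4)*1902 = 951/2 ≈ 475.50)
N(Z, z) = -5 + 9*z (N(Z, z) = -5 + (8*z + z) = -5 + 9*z)
q(T) = 5
(q(49) + N(-54, 6)) + x = (5 + (-5 + 9*6)) + 951/2 = (5 + (-5 + 54)) + 951/2 = (5 + 49) + 951/2 = 54 + 951/2 = 1059/2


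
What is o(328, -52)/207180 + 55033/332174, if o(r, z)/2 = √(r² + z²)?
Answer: 55033/332174 + 2*√6893/51795 ≈ 0.16888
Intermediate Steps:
o(r, z) = 2*√(r² + z²)
o(328, -52)/207180 + 55033/332174 = (2*√(328² + (-52)²))/207180 + 55033/332174 = (2*√(107584 + 2704))*(1/207180) + 55033*(1/332174) = (2*√110288)*(1/207180) + 55033/332174 = (2*(4*√6893))*(1/207180) + 55033/332174 = (8*√6893)*(1/207180) + 55033/332174 = 2*√6893/51795 + 55033/332174 = 55033/332174 + 2*√6893/51795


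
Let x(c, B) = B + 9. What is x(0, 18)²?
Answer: 729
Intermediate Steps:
x(c, B) = 9 + B
x(0, 18)² = (9 + 18)² = 27² = 729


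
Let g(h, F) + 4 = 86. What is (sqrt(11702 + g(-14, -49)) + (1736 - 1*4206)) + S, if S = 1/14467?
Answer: -35733489/14467 + 2*sqrt(2946) ≈ -2361.4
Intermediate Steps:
g(h, F) = 82 (g(h, F) = -4 + 86 = 82)
S = 1/14467 ≈ 6.9123e-5
(sqrt(11702 + g(-14, -49)) + (1736 - 1*4206)) + S = (sqrt(11702 + 82) + (1736 - 1*4206)) + 1/14467 = (sqrt(11784) + (1736 - 4206)) + 1/14467 = (2*sqrt(2946) - 2470) + 1/14467 = (-2470 + 2*sqrt(2946)) + 1/14467 = -35733489/14467 + 2*sqrt(2946)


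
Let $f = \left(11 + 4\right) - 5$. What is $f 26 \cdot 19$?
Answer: $4940$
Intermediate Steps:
$f = 10$ ($f = 15 - 5 = 10$)
$f 26 \cdot 19 = 10 \cdot 26 \cdot 19 = 260 \cdot 19 = 4940$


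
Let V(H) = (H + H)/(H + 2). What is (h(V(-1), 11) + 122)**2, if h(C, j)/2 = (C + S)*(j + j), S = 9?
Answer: 184900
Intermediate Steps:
V(H) = 2*H/(2 + H) (V(H) = (2*H)/(2 + H) = 2*H/(2 + H))
h(C, j) = 4*j*(9 + C) (h(C, j) = 2*((C + 9)*(j + j)) = 2*((9 + C)*(2*j)) = 2*(2*j*(9 + C)) = 4*j*(9 + C))
(h(V(-1), 11) + 122)**2 = (4*11*(9 + 2*(-1)/(2 - 1)) + 122)**2 = (4*11*(9 + 2*(-1)/1) + 122)**2 = (4*11*(9 + 2*(-1)*1) + 122)**2 = (4*11*(9 - 2) + 122)**2 = (4*11*7 + 122)**2 = (308 + 122)**2 = 430**2 = 184900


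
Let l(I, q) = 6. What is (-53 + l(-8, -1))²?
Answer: 2209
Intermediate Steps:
(-53 + l(-8, -1))² = (-53 + 6)² = (-47)² = 2209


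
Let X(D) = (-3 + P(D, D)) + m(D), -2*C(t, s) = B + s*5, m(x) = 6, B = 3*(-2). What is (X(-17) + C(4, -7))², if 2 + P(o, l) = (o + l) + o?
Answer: 3481/4 ≈ 870.25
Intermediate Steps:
B = -6
P(o, l) = -2 + l + 2*o (P(o, l) = -2 + ((o + l) + o) = -2 + ((l + o) + o) = -2 + (l + 2*o) = -2 + l + 2*o)
C(t, s) = 3 - 5*s/2 (C(t, s) = -(-6 + s*5)/2 = -(-6 + 5*s)/2 = 3 - 5*s/2)
X(D) = 1 + 3*D (X(D) = (-3 + (-2 + D + 2*D)) + 6 = (-3 + (-2 + 3*D)) + 6 = (-5 + 3*D) + 6 = 1 + 3*D)
(X(-17) + C(4, -7))² = ((1 + 3*(-17)) + (3 - 5/2*(-7)))² = ((1 - 51) + (3 + 35/2))² = (-50 + 41/2)² = (-59/2)² = 3481/4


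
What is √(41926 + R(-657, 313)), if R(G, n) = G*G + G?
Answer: √472918 ≈ 687.69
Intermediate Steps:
R(G, n) = G + G² (R(G, n) = G² + G = G + G²)
√(41926 + R(-657, 313)) = √(41926 - 657*(1 - 657)) = √(41926 - 657*(-656)) = √(41926 + 430992) = √472918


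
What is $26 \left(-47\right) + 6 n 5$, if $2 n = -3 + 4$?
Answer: $-1207$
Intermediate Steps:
$n = \frac{1}{2}$ ($n = \frac{-3 + 4}{2} = \frac{1}{2} \cdot 1 = \frac{1}{2} \approx 0.5$)
$26 \left(-47\right) + 6 n 5 = 26 \left(-47\right) + 6 \cdot \frac{1}{2} \cdot 5 = -1222 + 3 \cdot 5 = -1222 + 15 = -1207$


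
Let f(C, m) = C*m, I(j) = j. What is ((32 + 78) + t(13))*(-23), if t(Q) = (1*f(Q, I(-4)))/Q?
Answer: -2438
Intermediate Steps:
t(Q) = -4 (t(Q) = (1*(Q*(-4)))/Q = (1*(-4*Q))/Q = (-4*Q)/Q = -4)
((32 + 78) + t(13))*(-23) = ((32 + 78) - 4)*(-23) = (110 - 4)*(-23) = 106*(-23) = -2438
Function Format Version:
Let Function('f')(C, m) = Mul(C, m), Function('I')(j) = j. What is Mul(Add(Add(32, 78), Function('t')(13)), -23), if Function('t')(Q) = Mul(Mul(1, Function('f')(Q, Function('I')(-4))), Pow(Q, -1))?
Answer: -2438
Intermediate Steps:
Function('t')(Q) = -4 (Function('t')(Q) = Mul(Mul(1, Mul(Q, -4)), Pow(Q, -1)) = Mul(Mul(1, Mul(-4, Q)), Pow(Q, -1)) = Mul(Mul(-4, Q), Pow(Q, -1)) = -4)
Mul(Add(Add(32, 78), Function('t')(13)), -23) = Mul(Add(Add(32, 78), -4), -23) = Mul(Add(110, -4), -23) = Mul(106, -23) = -2438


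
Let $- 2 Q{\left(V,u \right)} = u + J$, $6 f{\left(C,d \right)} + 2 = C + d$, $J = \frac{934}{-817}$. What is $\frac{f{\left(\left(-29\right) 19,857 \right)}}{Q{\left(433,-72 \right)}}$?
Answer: $\frac{124184}{89637} \approx 1.3854$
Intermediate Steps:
$J = - \frac{934}{817}$ ($J = 934 \left(- \frac{1}{817}\right) = - \frac{934}{817} \approx -1.1432$)
$f{\left(C,d \right)} = - \frac{1}{3} + \frac{C}{6} + \frac{d}{6}$ ($f{\left(C,d \right)} = - \frac{1}{3} + \frac{C + d}{6} = - \frac{1}{3} + \left(\frac{C}{6} + \frac{d}{6}\right) = - \frac{1}{3} + \frac{C}{6} + \frac{d}{6}$)
$Q{\left(V,u \right)} = \frac{467}{817} - \frac{u}{2}$ ($Q{\left(V,u \right)} = - \frac{u - \frac{934}{817}}{2} = - \frac{- \frac{934}{817} + u}{2} = \frac{467}{817} - \frac{u}{2}$)
$\frac{f{\left(\left(-29\right) 19,857 \right)}}{Q{\left(433,-72 \right)}} = \frac{- \frac{1}{3} + \frac{\left(-29\right) 19}{6} + \frac{1}{6} \cdot 857}{\frac{467}{817} - -36} = \frac{- \frac{1}{3} + \frac{1}{6} \left(-551\right) + \frac{857}{6}}{\frac{467}{817} + 36} = \frac{- \frac{1}{3} - \frac{551}{6} + \frac{857}{6}}{\frac{29879}{817}} = \frac{152}{3} \cdot \frac{817}{29879} = \frac{124184}{89637}$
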